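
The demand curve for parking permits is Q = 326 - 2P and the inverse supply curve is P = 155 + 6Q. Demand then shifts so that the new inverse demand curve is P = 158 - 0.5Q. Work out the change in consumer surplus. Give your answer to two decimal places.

-0.33

Rewriting demand in inverse form: P = 163 - 0.5Q.
Initial equilibrium: Q_0 = 1.2308, P_0 = 162.3846; CS_0 = (1/2)(1.2308)(0.6154) = 0.3787, PS_0 = (1/2)(1.2308)(7.3846) = 4.5444.
New equilibrium: 158 - 0.5Q = 155 + 6Q gives Q_1 = 0.4615, P_1 = 157.7692; CS_1 = 0.0533, PS_1 = 0.6391.
Change in consumer surplus = 0.0533 - 0.3787 = -0.3254.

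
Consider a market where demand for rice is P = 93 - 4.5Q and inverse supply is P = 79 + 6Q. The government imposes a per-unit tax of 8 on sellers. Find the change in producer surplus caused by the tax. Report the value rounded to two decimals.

-4.35

Pre-tax equilibrium: 93 - 4.5Q = 79 + 6Q gives Q* = 1.3333, P* = 87.
With the tax, sellers need 8 more per unit: 93 - 4.5Q = 79 + 6Q + 8, so Q_t = 0.5714. Buyers pay P_b = 90.4286; sellers receive P_s = P_b - 8 = 82.4286.
PS falls from (1/2)(1.3333)(8) = 5.3333 to (1/2)(0.5714)(3.4286) = 0.9796, a change of -4.3537.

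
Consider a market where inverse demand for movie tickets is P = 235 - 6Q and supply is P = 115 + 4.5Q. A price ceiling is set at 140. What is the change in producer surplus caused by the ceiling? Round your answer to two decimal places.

-224.43

Free-market equilibrium: 235 - 6Q = 115 + 4.5Q gives Q* = 11.4286, P* = 166.4286.
At P = 140, sellers supply (140 - 115)/4.5 = 5.5556 while buyers want more, so the quantity traded is 5.5556 at price 140.
PS goes from (1/2)(11.4286)(51.4286) = 293.8776 to 69.4444 (computed as (140 - 115)(5.5556) - (1/2)(4.5)(5.5556)^2), a change of -224.4331.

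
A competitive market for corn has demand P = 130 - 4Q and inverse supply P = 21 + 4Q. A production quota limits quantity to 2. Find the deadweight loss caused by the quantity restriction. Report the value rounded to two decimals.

540.56

Without the quota, 130 - 4Q = 21 + 4Q gives Q* = 13.625.
At Q = 2 the demand price is 130 - 4(2) = 122 and the supply price is 21 + 4(2) = 29.
Deadweight loss is the triangle between the curves from 2 to 13.625: (1/2)(122 - 29)(13.625 - 2) = 540.5625.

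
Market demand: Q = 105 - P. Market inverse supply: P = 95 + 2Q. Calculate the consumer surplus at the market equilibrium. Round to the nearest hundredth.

Rewriting demand in inverse form: P = 105 - Q.
Equilibrium: 105 - Q = 95 + 2Q, so Q* = 3.3333 and P* = 101.6667.
Consumer surplus is the triangle under demand above P*: (1/2)(3.3333)(105 - 101.6667) = (1/2)(3.3333)(3.3333) = 5.5556.

5.56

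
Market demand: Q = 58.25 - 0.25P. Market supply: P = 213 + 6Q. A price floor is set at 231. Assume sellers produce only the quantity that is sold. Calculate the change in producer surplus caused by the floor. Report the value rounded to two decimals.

-3.75

Rewriting demand in inverse form: P = 233 - 4Q.
Without the control, 233 - 4Q = 213 + 6Q so Q* = 2 and P* = 225.
At P = 231, buyers demand (233 - 231)/4 = 0.5 while sellers would supply more, so the quantity traded is 0.5 at price 231.
PS goes from (1/2)(2)(12) = 12 to 8.25 (computed as (231 - 213)(0.5) - (1/2)(6)(0.5)^2), a change of -3.75.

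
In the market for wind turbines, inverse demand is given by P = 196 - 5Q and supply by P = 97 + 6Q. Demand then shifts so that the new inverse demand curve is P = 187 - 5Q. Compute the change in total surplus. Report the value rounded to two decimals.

-77.32

Initial equilibrium: Q_0 = 9, P_0 = 151; CS_0 = (1/2)(9)(45) = 202.5, PS_0 = (1/2)(9)(54) = 243.
New equilibrium: 187 - 5Q = 97 + 6Q gives Q_1 = 8.1818, P_1 = 146.0909; CS_1 = 167.3554, PS_1 = 200.8264.
Change in total surplus = (167.3554 + 200.8264) - (202.5 + 243) = -77.3182.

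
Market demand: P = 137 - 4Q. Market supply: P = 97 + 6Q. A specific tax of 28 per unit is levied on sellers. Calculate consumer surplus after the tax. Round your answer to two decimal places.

Pre-tax equilibrium: 137 - 4Q = 97 + 6Q gives Q* = 4, P* = 121.
A tax on sellers shifts supply up by 28: 137 - 4Q = 97 + 6Q + 28, so Q_t = 1.2. Buyers pay P_b = 132.2; sellers receive P_s = P_b - 28 = 104.2.
CS = (1/2)(Q_t)(137 - P_b) = (1/2)(1.2)(4.8) = 2.88.

2.88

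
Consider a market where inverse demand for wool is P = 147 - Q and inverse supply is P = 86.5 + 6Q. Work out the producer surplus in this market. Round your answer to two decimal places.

Setting demand equal to supply, 60.5 = 7Q, so Q* = 8.6429 and P* = 138.3571.
The supply curve's price intercept is 86.5, so PS = (1/2)(Q*)(P* - 86.5) = (1/2)(8.6429)(51.8571) = 224.0969.

224.10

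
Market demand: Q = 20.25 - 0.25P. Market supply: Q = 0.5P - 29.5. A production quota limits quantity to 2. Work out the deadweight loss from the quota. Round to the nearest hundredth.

8.33

Rewriting demand in inverse form: P = 81 - 4Q.
Rewriting supply in inverse form: P = 59 + 2Q.
Unrestricted equilibrium: Q* = (81 - 59)/(4 + 2) = 3.6667.
At Q = 2 the demand price is 81 - 4(2) = 73 and the supply price is 59 + 2(2) = 63.
DWL = (1/2)(gap between curves at 2) x (Q* - 2) = (1/2)(10)(1.6667) = 8.3333.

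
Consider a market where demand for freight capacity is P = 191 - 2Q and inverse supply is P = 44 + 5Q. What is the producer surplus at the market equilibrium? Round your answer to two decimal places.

Setting demand equal to supply, 147 = 7Q, so Q* = 21 and P* = 149.
PS is the area between P* and the supply curve from 0 to Q*: (1/2)(21)(105) = 1102.5.

1102.50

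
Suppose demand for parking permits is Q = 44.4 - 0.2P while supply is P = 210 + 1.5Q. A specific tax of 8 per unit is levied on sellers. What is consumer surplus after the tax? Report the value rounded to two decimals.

0.95

Rewriting demand in inverse form: P = 222 - 5Q.
Pre-tax equilibrium: 222 - 5Q = 210 + 1.5Q gives Q* = 1.8462, P* = 212.7692.
A tax on sellers shifts supply up by 8: 222 - 5Q = 210 + 1.5Q + 8, so Q_t = 0.6154. Buyers pay P_b = 218.9231; sellers receive P_s = P_b - 8 = 210.9231.
Consumer surplus is the triangle under demand above P_b: (1/2)(0.6154)(222 - 218.9231) = 0.9467.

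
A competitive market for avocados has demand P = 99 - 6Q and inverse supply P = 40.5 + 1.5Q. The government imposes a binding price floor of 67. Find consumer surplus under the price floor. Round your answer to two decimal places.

Free-market equilibrium: 99 - 6Q = 40.5 + 1.5Q gives Q* = 7.8, P* = 52.2.
At P = 67, buyers demand (99 - 67)/6 = 5.3333 while sellers would supply more, so the quantity traded is 5.3333 at price 67.
CS is the triangle under demand above 67: (1/2)(5.3333)(99 - 67) = 85.3333.

85.33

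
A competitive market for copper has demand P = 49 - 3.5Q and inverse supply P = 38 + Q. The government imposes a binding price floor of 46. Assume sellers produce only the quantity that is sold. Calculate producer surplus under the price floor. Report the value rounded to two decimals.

Without the control, 49 - 3.5Q = 38 + Q so Q* = 2.4444 and P* = 40.4444.
At P = 46, buyers demand (49 - 46)/3.5 = 0.8571 while sellers would supply more, so the quantity traded is 0.8571 at price 46.
The supply price at Q = 0.8571 is 38.8571. PS is the trapezoid between 46 and supply over [0, 0.8571]: (1/2)[(46 - 38) + (46 - 38.8571)](0.8571) = 6.4898.

6.49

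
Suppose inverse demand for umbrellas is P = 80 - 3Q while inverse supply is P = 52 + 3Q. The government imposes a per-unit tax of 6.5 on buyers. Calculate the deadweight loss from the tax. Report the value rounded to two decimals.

3.52

Without the tax, 80 - 3Q = 52 + 3Q so Q* = 4.6667 and P* = 66.
A tax on buyers shifts demand down by 6.5: (80 - 6.5) - 3Q = 52 + 3Q, so Q_t = 3.5833. Buyers pay P_b = 69.25; sellers receive P_s = P_b - 6.5 = 62.75.
The welfare triangle lost has base Q* - Q_t = 1.0833 and height t = 6.5, so DWL = (1/2)(1.0833)(6.5) = 3.5208.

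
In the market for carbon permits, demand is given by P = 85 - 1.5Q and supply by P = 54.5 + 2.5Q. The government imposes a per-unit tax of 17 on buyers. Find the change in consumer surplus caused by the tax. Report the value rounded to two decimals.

-35.06

Without the tax, 85 - 1.5Q = 54.5 + 2.5Q so Q* = 7.625 and P* = 73.5625.
A tax on buyers shifts demand down by 17: (85 - 17) - 1.5Q = 54.5 + 2.5Q, so Q_t = 3.375. Buyers pay P_b = 79.9375; sellers receive P_s = P_b - 17 = 62.9375.
CS falls from (1/2)(7.625)(11.4375) = 43.6055 to (1/2)(3.375)(5.0625) = 8.543, a change of -35.0625.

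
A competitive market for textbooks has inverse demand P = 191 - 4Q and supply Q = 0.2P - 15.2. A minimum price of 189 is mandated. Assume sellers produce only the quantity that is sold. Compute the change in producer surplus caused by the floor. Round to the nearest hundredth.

Rewriting supply in inverse form: P = 76 + 5Q.
Free-market equilibrium: 191 - 4Q = 76 + 5Q gives Q* = 12.7778, P* = 139.8889.
At P = 189, buyers demand (191 - 189)/4 = 0.5 while sellers would supply more, so the quantity traded is 0.5 at price 189.
PS goes from (1/2)(12.7778)(63.8889) = 408.179 to 55.875 (computed as (189 - 76)(0.5) - (1/2)(5)(0.5)^2), a change of -352.304.

-352.30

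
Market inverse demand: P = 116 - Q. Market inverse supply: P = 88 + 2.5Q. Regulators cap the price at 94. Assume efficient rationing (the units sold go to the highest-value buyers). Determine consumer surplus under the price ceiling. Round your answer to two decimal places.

Free-market equilibrium: 116 - Q = 88 + 2.5Q gives Q* = 8, P* = 108.
At the ceiling price 94, quantity supplied is (94 - 88)/2.5 = 2.4; supply is the short side, so Q = 2.4 trades at P = 94.
The demand price at Q = 2.4 is 113.6. CS is the trapezoid between demand and 94 over [0, 2.4]: (1/2)[(116 - 94) + (113.6 - 94)](2.4) = 49.92.

49.92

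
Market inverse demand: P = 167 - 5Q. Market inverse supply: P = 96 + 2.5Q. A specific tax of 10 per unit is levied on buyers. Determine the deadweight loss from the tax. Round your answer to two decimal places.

Pre-tax equilibrium: 167 - 5Q = 96 + 2.5Q gives Q* = 9.4667, P* = 119.6667.
With the tax, buyers' net willingness to pay falls by 10: (167 - 10) - 5Q = 96 + 2.5Q, so Q_t = 8.1333. Buyers pay P_b = 126.3333; sellers receive P_s = P_b - 10 = 116.3333.
The welfare triangle lost has base Q* - Q_t = 1.3333 and height t = 10, so DWL = (1/2)(1.3333)(10) = 6.6667.

6.67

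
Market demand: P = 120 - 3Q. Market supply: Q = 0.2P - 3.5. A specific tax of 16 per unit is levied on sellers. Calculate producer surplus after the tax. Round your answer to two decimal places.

292.28

Rewriting supply in inverse form: P = 17.5 + 5Q.
Pre-tax equilibrium: 120 - 3Q = 17.5 + 5Q gives Q* = 12.8125, P* = 81.5625.
With the tax, sellers need 16 more per unit: 120 - 3Q = 17.5 + 5Q + 16, so Q_t = 10.8125. Buyers pay P_b = 87.5625; sellers receive P_s = P_b - 16 = 71.5625.
Producer surplus is the triangle above supply below P_s: (1/2)(10.8125)(71.5625 - 17.5) = 292.2754.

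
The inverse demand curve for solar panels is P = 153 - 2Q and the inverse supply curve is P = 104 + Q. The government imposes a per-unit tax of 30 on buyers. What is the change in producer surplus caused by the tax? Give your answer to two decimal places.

Pre-tax equilibrium: 153 - 2Q = 104 + Q gives Q* = 16.3333, P* = 120.3333.
A tax on buyers shifts demand down by 30: (153 - 30) - 2Q = 104 + Q, so Q_t = 6.3333. Buyers pay P_b = 140.3333; sellers receive P_s = P_b - 30 = 110.3333.
Producers lose the trapezoid between P_s and P* out to Q_t plus the triangle from Q_t to Q*: change in PS = 20.0556 - 133.3889 = -113.3333.

-113.33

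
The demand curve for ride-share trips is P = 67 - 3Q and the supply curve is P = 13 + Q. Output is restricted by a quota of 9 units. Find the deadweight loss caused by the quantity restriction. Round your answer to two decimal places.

40.50

Unrestricted equilibrium: Q* = (67 - 13)/(3 + 1) = 13.5.
At Q = 9 the demand price is 67 - 3(9) = 40 and the supply price is 13 + (9) = 22.
DWL = (1/2)(gap between curves at 9) x (Q* - 9) = (1/2)(18)(4.5) = 40.5.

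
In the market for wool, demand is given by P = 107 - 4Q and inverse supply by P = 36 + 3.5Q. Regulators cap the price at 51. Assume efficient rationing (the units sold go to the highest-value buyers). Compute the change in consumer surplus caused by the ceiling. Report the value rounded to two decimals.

24.03

Without the control, 107 - 4Q = 36 + 3.5Q so Q* = 9.4667 and P* = 69.1333.
At the ceiling price 51, quantity supplied is (51 - 36)/3.5 = 4.2857; supply is the short side, so Q = 4.2857 trades at P = 51.
CS goes from (1/2)(9.4667)(37.8667) = 179.2356 to 203.2653 (computed as (107 - 51)(4.2857) - (1/2)(4)(4.2857)^2), a change of 24.0298.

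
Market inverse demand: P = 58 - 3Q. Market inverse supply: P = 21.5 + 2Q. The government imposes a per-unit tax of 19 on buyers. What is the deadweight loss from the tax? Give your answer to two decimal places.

Without the tax, 58 - 3Q = 21.5 + 2Q so Q* = 7.3 and P* = 36.1.
With the tax, buyers' net willingness to pay falls by 19: (58 - 19) - 3Q = 21.5 + 2Q, so Q_t = 3.5. Buyers pay P_b = 47.5; sellers receive P_s = P_b - 19 = 28.5.
The welfare triangle lost has base Q* - Q_t = 3.8 and height t = 19, so DWL = (1/2)(3.8)(19) = 36.1.

36.10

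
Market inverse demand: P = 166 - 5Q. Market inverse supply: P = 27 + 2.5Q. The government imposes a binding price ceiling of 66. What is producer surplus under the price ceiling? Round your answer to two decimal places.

304.20

Without the control, 166 - 5Q = 27 + 2.5Q so Q* = 18.5333 and P* = 73.3333.
At P = 66, sellers supply (66 - 27)/2.5 = 15.6 while buyers want more, so the quantity traded is 15.6 at price 66.
PS is the triangle above supply below 66: (1/2)(15.6)(66 - 27) = 304.2.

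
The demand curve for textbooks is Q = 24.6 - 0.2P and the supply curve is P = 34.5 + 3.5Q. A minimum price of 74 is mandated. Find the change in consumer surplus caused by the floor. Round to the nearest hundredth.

Rewriting demand in inverse form: P = 123 - 5Q.
Without the control, 123 - 5Q = 34.5 + 3.5Q so Q* = 10.4118 and P* = 70.9412.
At P = 74, buyers demand (123 - 74)/5 = 9.8 while sellers would supply more, so the quantity traded is 9.8 at price 74.
CS goes from (1/2)(10.4118)(52.0588) = 271.0121 to 240.1 (computed as (123 - 74)(9.8) - (1/2)(5)(9.8)^2), a change of -30.9121.

-30.91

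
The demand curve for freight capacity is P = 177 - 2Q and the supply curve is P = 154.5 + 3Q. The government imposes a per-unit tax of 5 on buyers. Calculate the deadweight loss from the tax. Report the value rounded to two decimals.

Pre-tax equilibrium: 177 - 2Q = 154.5 + 3Q gives Q* = 4.5, P* = 168.
With the tax, buyers' net willingness to pay falls by 5: (177 - 5) - 2Q = 154.5 + 3Q, so Q_t = 3.5. Buyers pay P_b = 170; sellers receive P_s = P_b - 5 = 165.
The welfare triangle lost has base Q* - Q_t = 1 and height t = 5, so DWL = (1/2)(1)(5) = 2.5.

2.50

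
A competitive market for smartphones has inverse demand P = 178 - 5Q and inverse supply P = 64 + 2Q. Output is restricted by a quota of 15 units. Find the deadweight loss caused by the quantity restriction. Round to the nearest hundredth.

Without the quota, 178 - 5Q = 64 + 2Q gives Q* = 16.2857.
At Q = 15 the demand price is 178 - 5(15) = 103 and the supply price is 64 + 2(15) = 94.
Deadweight loss is the triangle between the curves from 15 to 16.2857: (1/2)(103 - 94)(16.2857 - 15) = 5.7857.

5.79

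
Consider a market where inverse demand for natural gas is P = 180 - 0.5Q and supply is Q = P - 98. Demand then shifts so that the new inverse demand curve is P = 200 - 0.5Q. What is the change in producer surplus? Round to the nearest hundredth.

Rewriting supply in inverse form: P = 98 + Q.
Initial equilibrium: Q_0 = 54.6667, P_0 = 152.6667; CS_0 = (1/2)(54.6667)(27.3333) = 747.1111, PS_0 = (1/2)(54.6667)(54.6667) = 1494.2222.
New equilibrium: 200 - 0.5Q = 98 + Q gives Q_1 = 68, P_1 = 166; CS_1 = 1156, PS_1 = 2312.
Change in producer surplus = 2312 - 1494.2222 = 817.7778.

817.78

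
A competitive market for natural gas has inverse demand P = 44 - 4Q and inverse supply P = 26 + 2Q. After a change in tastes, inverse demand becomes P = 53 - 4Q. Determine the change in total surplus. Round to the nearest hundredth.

33.75

Initial equilibrium: Q_0 = 3, P_0 = 32; CS_0 = (1/2)(3)(12) = 18, PS_0 = (1/2)(3)(6) = 9.
New equilibrium: 53 - 4Q = 26 + 2Q gives Q_1 = 4.5, P_1 = 35; CS_1 = 40.5, PS_1 = 20.25.
Change in total surplus = (40.5 + 20.25) - (18 + 9) = 33.75.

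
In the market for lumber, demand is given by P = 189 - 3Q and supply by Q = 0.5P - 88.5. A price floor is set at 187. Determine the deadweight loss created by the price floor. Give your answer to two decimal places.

Rewriting supply in inverse form: P = 177 + 2Q.
Without the control, 189 - 3Q = 177 + 2Q so Q* = 2.4 and P* = 181.8.
At the floor price 187, quantity demanded is (189 - 187)/3 = 0.6667; demand is the short side, so Q = 0.6667 trades at P = 187.
The lost-trades triangle has base Q* - 0.6667 = 1.7333 and height equal to the gap between the curves at Q = 0.6667, which is 187 - 178.3333 = 8.6667. DWL = (1/2)(1.7333)(8.6667) = 7.5111.

7.51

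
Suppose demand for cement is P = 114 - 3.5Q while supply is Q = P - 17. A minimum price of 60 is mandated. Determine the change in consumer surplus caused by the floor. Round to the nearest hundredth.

Rewriting supply in inverse form: P = 17 + Q.
Without the control, 114 - 3.5Q = 17 + Q so Q* = 21.5556 and P* = 38.5556.
At the floor price 60, quantity demanded is (114 - 60)/3.5 = 15.4286; demand is the short side, so Q = 15.4286 trades at P = 60.
CS goes from (1/2)(21.5556)(75.4444) = 813.1235 to 416.5714 (computed as (114 - 60)(15.4286) - (1/2)(3.5)(15.4286)^2), a change of -396.552.

-396.55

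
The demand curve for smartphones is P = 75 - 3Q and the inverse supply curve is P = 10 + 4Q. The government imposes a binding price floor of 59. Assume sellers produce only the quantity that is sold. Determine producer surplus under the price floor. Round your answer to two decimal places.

Without the control, 75 - 3Q = 10 + 4Q so Q* = 9.2857 and P* = 47.1429.
At the floor price 59, quantity demanded is (75 - 59)/3 = 5.3333; demand is the short side, so Q = 5.3333 trades at P = 59.
The supply price at Q = 5.3333 is 31.3333. PS is the trapezoid between 59 and supply over [0, 5.3333]: (1/2)[(59 - 10) + (59 - 31.3333)](5.3333) = 204.4444.

204.44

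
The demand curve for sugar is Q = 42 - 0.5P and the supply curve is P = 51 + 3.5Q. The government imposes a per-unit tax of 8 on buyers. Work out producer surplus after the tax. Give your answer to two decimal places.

Rewriting demand in inverse form: P = 84 - 2Q.
Without the tax, 84 - 2Q = 51 + 3.5Q so Q* = 6 and P* = 72.
A tax on buyers shifts demand down by 8: (84 - 8) - 2Q = 51 + 3.5Q, so Q_t = 4.5455. Buyers pay P_b = 74.9091; sellers receive P_s = P_b - 8 = 66.9091.
PS = (1/2)(Q_t)(P_s - 51) = (1/2)(4.5455)(15.9091) = 36.157.

36.16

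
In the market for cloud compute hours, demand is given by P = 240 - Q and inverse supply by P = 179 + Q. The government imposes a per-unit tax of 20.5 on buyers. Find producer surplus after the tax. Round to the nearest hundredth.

205.03

Without the tax, 240 - Q = 179 + Q so Q* = 30.5 and P* = 209.5.
A tax on buyers shifts demand down by 20.5: (240 - 20.5) - Q = 179 + Q, so Q_t = 20.25. Buyers pay P_b = 219.75; sellers receive P_s = P_b - 20.5 = 199.25.
PS = (1/2)(Q_t)(P_s - 179) = (1/2)(20.25)(20.25) = 205.0312.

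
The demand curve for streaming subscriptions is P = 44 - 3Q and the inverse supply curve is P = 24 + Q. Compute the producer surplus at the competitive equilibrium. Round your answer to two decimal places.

12.50

Setting demand equal to supply, 20 = 4Q, so Q* = 5 and P* = 29.
Producer surplus is the triangle above supply below P*: (1/2)(5)(29 - 24) = (1/2)(5)(5) = 12.5.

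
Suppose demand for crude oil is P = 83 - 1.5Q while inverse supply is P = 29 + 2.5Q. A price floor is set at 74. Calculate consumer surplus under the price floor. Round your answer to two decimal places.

Free-market equilibrium: 83 - 1.5Q = 29 + 2.5Q gives Q* = 13.5, P* = 62.75.
At P = 74, buyers demand (83 - 74)/1.5 = 6 while sellers would supply more, so the quantity traded is 6 at price 74.
CS is the triangle under demand above 74: (1/2)(6)(83 - 74) = 27.

27.00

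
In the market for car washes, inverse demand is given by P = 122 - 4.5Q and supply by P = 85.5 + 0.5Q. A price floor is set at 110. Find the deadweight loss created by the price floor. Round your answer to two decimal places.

Without the control, 122 - 4.5Q = 85.5 + 0.5Q so Q* = 7.3 and P* = 89.15.
At P = 110, buyers demand (122 - 110)/4.5 = 2.6667 while sellers would supply more, so the quantity traded is 2.6667 at price 110.
At Q = 2.6667 the demand price is 110 and the supply price is 86.8333. Deadweight loss is the triangle between the curves from 2.6667 to 7.3: (1/2)(110 - 86.8333)(7.3 - 2.6667) = 53.6694.

53.67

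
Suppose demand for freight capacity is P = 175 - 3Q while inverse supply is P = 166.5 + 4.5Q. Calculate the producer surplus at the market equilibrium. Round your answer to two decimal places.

2.89

Setting demand equal to supply, 8.5 = 7.5Q, so Q* = 1.1333 and P* = 171.6.
PS is the area between P* and the supply curve from 0 to Q*: (1/2)(1.1333)(5.1) = 2.89.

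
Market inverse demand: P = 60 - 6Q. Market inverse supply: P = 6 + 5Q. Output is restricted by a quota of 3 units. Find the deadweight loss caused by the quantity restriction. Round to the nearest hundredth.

Unrestricted equilibrium: Q* = (60 - 6)/(6 + 5) = 4.9091.
At Q = 3 the demand price is 60 - 6(3) = 42 and the supply price is 6 + 5(3) = 21.
Deadweight loss is the triangle between the curves from 3 to 4.9091: (1/2)(42 - 21)(4.9091 - 3) = 20.0455.

20.05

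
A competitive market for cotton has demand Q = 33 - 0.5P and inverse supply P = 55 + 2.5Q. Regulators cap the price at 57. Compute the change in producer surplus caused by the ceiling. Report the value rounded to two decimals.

-6.67

Rewriting demand in inverse form: P = 66 - 2Q.
Without the control, 66 - 2Q = 55 + 2.5Q so Q* = 2.4444 and P* = 61.1111.
At the ceiling price 57, quantity supplied is (57 - 55)/2.5 = 0.8; supply is the short side, so Q = 0.8 trades at P = 57.
PS goes from (1/2)(2.4444)(6.1111) = 7.4691 to 0.8 (computed as (57 - 55)(0.8) - (1/2)(2.5)(0.8)^2), a change of -6.6691.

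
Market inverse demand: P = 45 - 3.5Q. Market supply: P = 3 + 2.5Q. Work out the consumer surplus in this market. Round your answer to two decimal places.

Set 45 - 3.5Q = 3 + 2.5Q, which gives 42 = 6Q, so Q* = 7 and P* = 45 - 3.5(7) = 20.5.
Consumer surplus is the triangle under demand above P*: (1/2)(7)(45 - 20.5) = (1/2)(7)(24.5) = 85.75.

85.75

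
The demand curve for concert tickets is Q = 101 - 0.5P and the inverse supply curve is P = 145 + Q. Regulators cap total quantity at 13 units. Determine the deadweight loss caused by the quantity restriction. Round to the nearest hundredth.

Rewriting demand in inverse form: P = 202 - 2Q.
Unrestricted equilibrium: Q* = (202 - 145)/(2 + 1) = 19.
At Q = 13 the demand price is 202 - 2(13) = 176 and the supply price is 145 + (13) = 158.
DWL = (1/2)(gap between curves at 13) x (Q* - 13) = (1/2)(18)(6) = 54.

54.00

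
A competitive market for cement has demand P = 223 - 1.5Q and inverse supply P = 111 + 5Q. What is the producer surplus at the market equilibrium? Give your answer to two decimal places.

742.25

Setting demand equal to supply, 112 = 6.5Q, so Q* = 17.2308 and P* = 197.1538.
PS is the area between P* and the supply curve from 0 to Q*: (1/2)(17.2308)(86.1538) = 742.2485.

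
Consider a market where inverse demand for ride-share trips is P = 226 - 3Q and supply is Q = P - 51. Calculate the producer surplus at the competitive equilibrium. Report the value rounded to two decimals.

957.03

Rewriting supply in inverse form: P = 51 + Q.
Setting demand equal to supply, 175 = 4Q, so Q* = 43.75 and P* = 94.75.
The supply curve's price intercept is 51, so PS = (1/2)(Q*)(P* - 51) = (1/2)(43.75)(43.75) = 957.0312.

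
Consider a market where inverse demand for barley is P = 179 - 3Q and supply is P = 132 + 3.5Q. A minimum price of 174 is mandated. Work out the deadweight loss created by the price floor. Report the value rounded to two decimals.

Without the control, 179 - 3Q = 132 + 3.5Q so Q* = 7.2308 and P* = 157.3077.
At the floor price 174, quantity demanded is (179 - 174)/3 = 1.6667; demand is the short side, so Q = 1.6667 trades at P = 174.
The lost-trades triangle has base Q* - 1.6667 = 5.5641 and height equal to the gap between the curves at Q = 1.6667, which is 174 - 137.8333 = 36.1667. DWL = (1/2)(5.5641)(36.1667) = 100.6175.

100.62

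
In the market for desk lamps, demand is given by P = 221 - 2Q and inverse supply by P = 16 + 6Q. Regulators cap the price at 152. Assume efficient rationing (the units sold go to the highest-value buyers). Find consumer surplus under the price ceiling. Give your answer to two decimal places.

Free-market equilibrium: 221 - 2Q = 16 + 6Q gives Q* = 25.625, P* = 169.75.
At P = 152, sellers supply (152 - 16)/6 = 22.6667 while buyers want more, so the quantity traded is 22.6667 at price 152.
The demand price at Q = 22.6667 is 175.6667. CS is the trapezoid between demand and 152 over [0, 22.6667]: (1/2)[(221 - 152) + (175.6667 - 152)](22.6667) = 1050.2222.

1050.22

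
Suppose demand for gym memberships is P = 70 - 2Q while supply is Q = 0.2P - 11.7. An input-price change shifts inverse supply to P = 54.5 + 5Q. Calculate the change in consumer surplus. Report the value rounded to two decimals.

Rewriting supply in inverse form: P = 58.5 + 5Q.
Initial equilibrium: Q_0 = 1.6429, P_0 = 66.7143; CS_0 = (1/2)(1.6429)(3.2857) = 2.699, PS_0 = (1/2)(1.6429)(8.2143) = 6.7474.
New equilibrium: 70 - 2Q = 54.5 + 5Q gives Q_1 = 2.2143, P_1 = 65.5714; CS_1 = 4.9031, PS_1 = 12.2577.
Change in consumer surplus = 4.9031 - 2.699 = 2.2041.

2.20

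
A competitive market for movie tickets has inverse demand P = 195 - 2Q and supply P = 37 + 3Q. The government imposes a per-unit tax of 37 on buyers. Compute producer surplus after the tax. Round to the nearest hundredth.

Pre-tax equilibrium: 195 - 2Q = 37 + 3Q gives Q* = 31.6, P* = 131.8.
A tax on buyers shifts demand down by 37: (195 - 37) - 2Q = 37 + 3Q, so Q_t = 24.2. Buyers pay P_b = 146.6; sellers receive P_s = P_b - 37 = 109.6.
PS = (1/2)(Q_t)(P_s - 37) = (1/2)(24.2)(72.6) = 878.46.

878.46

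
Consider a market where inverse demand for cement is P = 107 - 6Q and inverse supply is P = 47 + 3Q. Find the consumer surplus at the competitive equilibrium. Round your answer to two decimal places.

133.33

Setting demand equal to supply, 60 = 9Q, so Q* = 6.6667 and P* = 67.
Consumer surplus is the triangle under demand above P*: (1/2)(6.6667)(107 - 67) = (1/2)(6.6667)(40) = 133.3333.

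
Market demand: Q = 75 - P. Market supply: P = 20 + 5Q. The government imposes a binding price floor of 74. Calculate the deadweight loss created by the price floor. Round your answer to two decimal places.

200.08

Rewriting demand in inverse form: P = 75 - Q.
Without the control, 75 - Q = 20 + 5Q so Q* = 9.1667 and P* = 65.8333.
At P = 74, buyers demand (75 - 74)/1 = 1 while sellers would supply more, so the quantity traded is 1 at price 74.
The lost-trades triangle has base Q* - 1 = 8.1667 and height equal to the gap between the curves at Q = 1, which is 74 - 25 = 49. DWL = (1/2)(8.1667)(49) = 200.0833.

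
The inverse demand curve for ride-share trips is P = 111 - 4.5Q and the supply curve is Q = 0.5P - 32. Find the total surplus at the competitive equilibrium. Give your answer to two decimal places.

169.92

Rewriting supply in inverse form: P = 64 + 2Q.
Set 111 - 4.5Q = 64 + 2Q, which gives 47 = 6.5Q, so Q* = 7.2308 and P* = 111 - 4.5(7.2308) = 78.4615.
CS = (1/2)(7.2308)(32.5385) = 117.6391 and PS = (1/2)(7.2308)(14.4615) = 52.284, so total surplus = 169.9231.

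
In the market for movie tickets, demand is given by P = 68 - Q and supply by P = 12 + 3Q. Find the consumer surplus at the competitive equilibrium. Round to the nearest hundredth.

98.00

Set 68 - Q = 12 + 3Q, which gives 56 = 4Q, so Q* = 14 and P* = 68 - (14) = 54.
Consumer surplus is the triangle under demand above P*: (1/2)(14)(68 - 54) = (1/2)(14)(14) = 98.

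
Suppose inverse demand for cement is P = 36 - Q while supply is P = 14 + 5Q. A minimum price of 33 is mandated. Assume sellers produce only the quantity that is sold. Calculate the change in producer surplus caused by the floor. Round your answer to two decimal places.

0.89

Without the control, 36 - Q = 14 + 5Q so Q* = 3.6667 and P* = 32.3333.
At P = 33, buyers demand (36 - 33)/1 = 3 while sellers would supply more, so the quantity traded is 3 at price 33.
PS goes from (1/2)(3.6667)(18.3333) = 33.6111 to 34.5 (computed as (33 - 14)(3) - (1/2)(5)(3)^2), a change of 0.8889.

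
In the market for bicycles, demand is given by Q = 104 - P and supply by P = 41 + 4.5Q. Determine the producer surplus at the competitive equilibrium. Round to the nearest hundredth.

295.21

Rewriting demand in inverse form: P = 104 - Q.
Set 104 - Q = 41 + 4.5Q, which gives 63 = 5.5Q, so Q* = 11.4545 and P* = 104 - (11.4545) = 92.5455.
PS is the area between P* and the supply curve from 0 to Q*: (1/2)(11.4545)(51.5455) = 295.2149.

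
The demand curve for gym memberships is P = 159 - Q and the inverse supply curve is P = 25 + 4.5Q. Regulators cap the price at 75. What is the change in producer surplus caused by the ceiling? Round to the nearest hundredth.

-1057.79

Without the control, 159 - Q = 25 + 4.5Q so Q* = 24.3636 and P* = 134.6364.
At P = 75, sellers supply (75 - 25)/4.5 = 11.1111 while buyers want more, so the quantity traded is 11.1111 at price 75.
PS goes from (1/2)(24.3636)(109.6364) = 1335.5702 to 277.7778 (computed as (75 - 25)(11.1111) - (1/2)(4.5)(11.1111)^2), a change of -1057.7925.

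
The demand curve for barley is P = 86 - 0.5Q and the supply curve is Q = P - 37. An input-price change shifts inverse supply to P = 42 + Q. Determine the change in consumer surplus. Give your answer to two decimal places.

Rewriting supply in inverse form: P = 37 + Q.
Initial equilibrium: Q_0 = 32.6667, P_0 = 69.6667; CS_0 = (1/2)(32.6667)(16.3333) = 266.7778, PS_0 = (1/2)(32.6667)(32.6667) = 533.5556.
New equilibrium: 86 - 0.5Q = 42 + Q gives Q_1 = 29.3333, P_1 = 71.3333; CS_1 = 215.1111, PS_1 = 430.2222.
Change in consumer surplus = 215.1111 - 266.7778 = -51.6667.

-51.67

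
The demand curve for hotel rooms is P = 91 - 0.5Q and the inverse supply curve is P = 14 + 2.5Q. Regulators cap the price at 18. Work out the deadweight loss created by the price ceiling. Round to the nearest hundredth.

Free-market equilibrium: 91 - 0.5Q = 14 + 2.5Q gives Q* = 25.6667, P* = 78.1667.
At the ceiling price 18, quantity supplied is (18 - 14)/2.5 = 1.6; supply is the short side, so Q = 1.6 trades at P = 18.
The lost-trades triangle has base Q* - 1.6 = 24.0667 and height equal to the gap between the curves at Q = 1.6, which is 90.2 - 18 = 72.2. DWL = (1/2)(24.0667)(72.2) = 868.8067.

868.81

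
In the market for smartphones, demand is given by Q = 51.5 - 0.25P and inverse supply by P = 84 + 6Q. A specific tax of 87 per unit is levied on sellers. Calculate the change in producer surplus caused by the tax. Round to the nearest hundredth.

-409.77

Rewriting demand in inverse form: P = 206 - 4Q.
Pre-tax equilibrium: 206 - 4Q = 84 + 6Q gives Q* = 12.2, P* = 157.2.
A tax on sellers shifts supply up by 87: 206 - 4Q = 84 + 6Q + 87, so Q_t = 3.5. Buyers pay P_b = 192; sellers receive P_s = P_b - 87 = 105.
Producers lose the trapezoid between P_s and P* out to Q_t plus the triangle from Q_t to Q*: change in PS = 36.75 - 446.52 = -409.77.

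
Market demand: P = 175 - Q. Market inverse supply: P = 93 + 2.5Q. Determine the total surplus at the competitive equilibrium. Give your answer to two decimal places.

Setting demand equal to supply, 82 = 3.5Q, so Q* = 23.4286 and P* = 151.5714.
Total surplus is the full triangle between the curves from 0 to Q*: (1/2)(23.4286)(175 - 93) = 960.5714.

960.57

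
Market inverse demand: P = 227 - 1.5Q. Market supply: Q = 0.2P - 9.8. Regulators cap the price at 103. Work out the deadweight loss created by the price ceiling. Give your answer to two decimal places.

Rewriting supply in inverse form: P = 49 + 5Q.
Free-market equilibrium: 227 - 1.5Q = 49 + 5Q gives Q* = 27.3846, P* = 185.9231.
At P = 103, sellers supply (103 - 49)/5 = 10.8 while buyers want more, so the quantity traded is 10.8 at price 103.
The lost-trades triangle has base Q* - 10.8 = 16.5846 and height equal to the gap between the curves at Q = 10.8, which is 210.8 - 103 = 107.8. DWL = (1/2)(16.5846)(107.8) = 893.9108.

893.91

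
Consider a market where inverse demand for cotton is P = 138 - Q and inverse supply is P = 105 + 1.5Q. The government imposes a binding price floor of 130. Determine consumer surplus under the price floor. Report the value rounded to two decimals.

Without the control, 138 - Q = 105 + 1.5Q so Q* = 13.2 and P* = 124.8.
At the floor price 130, quantity demanded is (138 - 130)/1 = 8; demand is the short side, so Q = 8 trades at P = 130.
CS is the triangle under demand above 130: (1/2)(8)(138 - 130) = 32.

32.00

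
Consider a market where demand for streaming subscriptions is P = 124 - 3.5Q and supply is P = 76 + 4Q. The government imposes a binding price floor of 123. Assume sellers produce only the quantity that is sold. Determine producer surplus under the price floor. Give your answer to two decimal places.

Free-market equilibrium: 124 - 3.5Q = 76 + 4Q gives Q* = 6.4, P* = 101.6.
At P = 123, buyers demand (124 - 123)/3.5 = 0.2857 while sellers would supply more, so the quantity traded is 0.2857 at price 123.
The supply price at Q = 0.2857 is 77.1429. PS is the trapezoid between 123 and supply over [0, 0.2857]: (1/2)[(123 - 76) + (123 - 77.1429)](0.2857) = 13.2653.

13.27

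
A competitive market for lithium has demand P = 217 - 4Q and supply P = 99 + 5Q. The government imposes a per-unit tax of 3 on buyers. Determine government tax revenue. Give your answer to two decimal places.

38.33

Without the tax, 217 - 4Q = 99 + 5Q so Q* = 13.1111 and P* = 164.5556.
With the tax, buyers' net willingness to pay falls by 3: (217 - 3) - 4Q = 99 + 5Q, so Q_t = 12.7778. Buyers pay P_b = 165.8889; sellers receive P_s = P_b - 3 = 162.8889.
Tax revenue = t x Q_t = 3 x 12.7778 = 38.3333.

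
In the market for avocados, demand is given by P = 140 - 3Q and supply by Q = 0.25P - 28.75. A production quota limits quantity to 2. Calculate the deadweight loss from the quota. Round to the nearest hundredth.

8.64

Rewriting supply in inverse form: P = 115 + 4Q.
Without the quota, 140 - 3Q = 115 + 4Q gives Q* = 3.5714.
At Q = 2 the demand price is 140 - 3(2) = 134 and the supply price is 115 + 4(2) = 123.
DWL = (1/2)(gap between curves at 2) x (Q* - 2) = (1/2)(11)(1.5714) = 8.6429.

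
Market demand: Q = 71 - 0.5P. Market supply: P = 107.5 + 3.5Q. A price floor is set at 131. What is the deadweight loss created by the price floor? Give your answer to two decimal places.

Rewriting demand in inverse form: P = 142 - 2Q.
Without the control, 142 - 2Q = 107.5 + 3.5Q so Q* = 6.2727 and P* = 129.4545.
At P = 131, buyers demand (142 - 131)/2 = 5.5 while sellers would supply more, so the quantity traded is 5.5 at price 131.
The lost-trades triangle has base Q* - 5.5 = 0.7727 and height equal to the gap between the curves at Q = 5.5, which is 131 - 126.75 = 4.25. DWL = (1/2)(0.7727)(4.25) = 1.642.

1.64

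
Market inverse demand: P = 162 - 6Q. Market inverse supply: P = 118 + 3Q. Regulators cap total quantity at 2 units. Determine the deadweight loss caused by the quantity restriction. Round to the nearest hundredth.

Without the quota, 162 - 6Q = 118 + 3Q gives Q* = 4.8889.
At Q = 2 the demand price is 162 - 6(2) = 150 and the supply price is 118 + 3(2) = 124.
Deadweight loss is the triangle between the curves from 2 to 4.8889: (1/2)(150 - 124)(4.8889 - 2) = 37.5556.

37.56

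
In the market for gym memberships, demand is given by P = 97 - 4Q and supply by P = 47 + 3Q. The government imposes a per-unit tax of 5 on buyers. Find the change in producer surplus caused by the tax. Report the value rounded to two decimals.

Without the tax, 97 - 4Q = 47 + 3Q so Q* = 7.1429 and P* = 68.4286.
With the tax, buyers' net willingness to pay falls by 5: (97 - 5) - 4Q = 47 + 3Q, so Q_t = 6.4286. Buyers pay P_b = 71.2857; sellers receive P_s = P_b - 5 = 66.2857.
PS falls from (1/2)(7.1429)(21.4286) = 76.5306 to (1/2)(6.4286)(19.2857) = 61.9898, a change of -14.5408.

-14.54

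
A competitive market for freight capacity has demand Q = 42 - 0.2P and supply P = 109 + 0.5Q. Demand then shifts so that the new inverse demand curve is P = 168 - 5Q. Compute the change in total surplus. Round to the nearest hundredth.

-610.91

Rewriting demand in inverse form: P = 210 - 5Q.
Initial equilibrium: Q_0 = 18.3636, P_0 = 118.1818; CS_0 = (1/2)(18.3636)(91.8182) = 843.0579, PS_0 = (1/2)(18.3636)(9.1818) = 84.3058.
New equilibrium: 168 - 5Q = 109 + 0.5Q gives Q_1 = 10.7273, P_1 = 114.3636; CS_1 = 287.686, PS_1 = 28.7686.
Change in total surplus = (287.686 + 28.7686) - (843.0579 + 84.3058) = -610.9091.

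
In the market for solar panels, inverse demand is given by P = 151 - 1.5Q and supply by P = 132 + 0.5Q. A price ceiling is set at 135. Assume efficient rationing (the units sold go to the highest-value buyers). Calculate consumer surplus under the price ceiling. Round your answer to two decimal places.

Without the control, 151 - 1.5Q = 132 + 0.5Q so Q* = 9.5 and P* = 136.75.
At P = 135, sellers supply (135 - 132)/0.5 = 6 while buyers want more, so the quantity traded is 6 at price 135.
The demand price at Q = 6 is 142. CS is the trapezoid between demand and 135 over [0, 6]: (1/2)[(151 - 135) + (142 - 135)](6) = 69.

69.00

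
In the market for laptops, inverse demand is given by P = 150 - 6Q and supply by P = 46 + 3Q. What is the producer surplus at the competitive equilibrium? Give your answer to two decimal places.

Set 150 - 6Q = 46 + 3Q, which gives 104 = 9Q, so Q* = 11.5556 and P* = 150 - 6(11.5556) = 80.6667.
The supply curve's price intercept is 46, so PS = (1/2)(Q*)(P* - 46) = (1/2)(11.5556)(34.6667) = 200.2963.

200.30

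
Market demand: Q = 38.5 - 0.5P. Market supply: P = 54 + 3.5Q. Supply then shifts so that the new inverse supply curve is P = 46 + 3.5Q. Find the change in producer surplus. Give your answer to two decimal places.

Rewriting demand in inverse form: P = 77 - 2Q.
Initial equilibrium: Q_0 = 4.1818, P_0 = 68.6364; CS_0 = (1/2)(4.1818)(8.3636) = 17.4876, PS_0 = (1/2)(4.1818)(14.6364) = 30.6033.
New equilibrium: 77 - 2Q = 46 + 3.5Q gives Q_1 = 5.6364, P_1 = 65.7273; CS_1 = 31.7686, PS_1 = 55.595.
Change in producer surplus = 55.595 - 30.6033 = 24.9917.

24.99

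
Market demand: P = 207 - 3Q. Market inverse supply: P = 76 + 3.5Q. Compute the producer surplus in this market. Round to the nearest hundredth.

710.81

Set 207 - 3Q = 76 + 3.5Q, which gives 131 = 6.5Q, so Q* = 20.1538 and P* = 207 - 3(20.1538) = 146.5385.
The supply curve's price intercept is 76, so PS = (1/2)(Q*)(P* - 76) = (1/2)(20.1538)(70.5385) = 710.8107.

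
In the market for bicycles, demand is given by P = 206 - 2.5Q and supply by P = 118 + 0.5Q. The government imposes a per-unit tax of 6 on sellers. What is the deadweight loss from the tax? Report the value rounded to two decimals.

6.00

Pre-tax equilibrium: 206 - 2.5Q = 118 + 0.5Q gives Q* = 29.3333, P* = 132.6667.
With the tax, sellers need 6 more per unit: 206 - 2.5Q = 118 + 0.5Q + 6, so Q_t = 27.3333. Buyers pay P_b = 137.6667; sellers receive P_s = P_b - 6 = 131.6667.
The welfare triangle lost has base Q* - Q_t = 2 and height t = 6, so DWL = (1/2)(2)(6) = 6.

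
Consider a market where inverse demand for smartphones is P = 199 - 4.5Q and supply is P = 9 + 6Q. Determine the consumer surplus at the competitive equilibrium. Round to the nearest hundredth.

736.73

Setting demand equal to supply, 190 = 10.5Q, so Q* = 18.0952 and P* = 117.5714.
CS is the area between the demand curve and P* from 0 to Q*: (1/2)(18.0952)(81.4286) = 736.7347.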